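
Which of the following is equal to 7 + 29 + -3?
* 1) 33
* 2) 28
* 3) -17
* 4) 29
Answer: 1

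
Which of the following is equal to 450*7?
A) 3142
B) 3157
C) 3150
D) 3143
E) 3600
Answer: C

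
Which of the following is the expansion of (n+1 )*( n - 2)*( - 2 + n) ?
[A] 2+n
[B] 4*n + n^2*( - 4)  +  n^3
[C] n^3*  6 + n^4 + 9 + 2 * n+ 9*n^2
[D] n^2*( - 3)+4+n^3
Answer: D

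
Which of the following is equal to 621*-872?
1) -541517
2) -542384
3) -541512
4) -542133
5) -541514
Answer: 3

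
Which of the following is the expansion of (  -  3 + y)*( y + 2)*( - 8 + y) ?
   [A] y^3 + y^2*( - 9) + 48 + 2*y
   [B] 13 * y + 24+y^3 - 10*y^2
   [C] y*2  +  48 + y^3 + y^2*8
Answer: A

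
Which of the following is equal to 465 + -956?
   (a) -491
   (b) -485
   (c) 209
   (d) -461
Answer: a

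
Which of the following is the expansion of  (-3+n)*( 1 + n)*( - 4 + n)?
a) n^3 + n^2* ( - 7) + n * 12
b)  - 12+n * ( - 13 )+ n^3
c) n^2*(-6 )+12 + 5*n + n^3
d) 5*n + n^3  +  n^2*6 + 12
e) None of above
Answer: c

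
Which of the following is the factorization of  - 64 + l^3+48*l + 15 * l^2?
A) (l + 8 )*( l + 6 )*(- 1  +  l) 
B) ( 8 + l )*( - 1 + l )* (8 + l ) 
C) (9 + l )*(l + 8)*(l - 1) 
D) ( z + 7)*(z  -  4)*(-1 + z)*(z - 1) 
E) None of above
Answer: B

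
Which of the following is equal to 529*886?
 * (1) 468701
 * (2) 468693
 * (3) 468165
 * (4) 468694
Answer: 4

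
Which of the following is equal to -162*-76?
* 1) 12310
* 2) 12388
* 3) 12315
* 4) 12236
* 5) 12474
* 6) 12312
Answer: 6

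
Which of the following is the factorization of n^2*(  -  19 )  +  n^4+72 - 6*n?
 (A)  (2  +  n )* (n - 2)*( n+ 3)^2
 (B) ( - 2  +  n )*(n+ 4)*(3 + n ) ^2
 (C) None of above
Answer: C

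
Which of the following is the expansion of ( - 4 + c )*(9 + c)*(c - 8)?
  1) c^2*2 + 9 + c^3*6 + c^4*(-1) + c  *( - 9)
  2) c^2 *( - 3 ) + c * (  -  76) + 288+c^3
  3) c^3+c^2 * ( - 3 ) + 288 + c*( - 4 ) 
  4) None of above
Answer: 2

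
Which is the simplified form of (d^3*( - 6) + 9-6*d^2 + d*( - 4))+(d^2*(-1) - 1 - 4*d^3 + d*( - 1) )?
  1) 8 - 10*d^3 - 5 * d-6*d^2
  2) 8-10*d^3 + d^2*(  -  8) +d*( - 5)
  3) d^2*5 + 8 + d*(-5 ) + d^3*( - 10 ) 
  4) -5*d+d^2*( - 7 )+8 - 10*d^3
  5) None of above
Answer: 4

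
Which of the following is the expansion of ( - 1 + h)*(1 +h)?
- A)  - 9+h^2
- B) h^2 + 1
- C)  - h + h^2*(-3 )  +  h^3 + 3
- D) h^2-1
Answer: D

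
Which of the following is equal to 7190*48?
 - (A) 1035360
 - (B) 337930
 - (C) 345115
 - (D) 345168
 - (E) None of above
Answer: E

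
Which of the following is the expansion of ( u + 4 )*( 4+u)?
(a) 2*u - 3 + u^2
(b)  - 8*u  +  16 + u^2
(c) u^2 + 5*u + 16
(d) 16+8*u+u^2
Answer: d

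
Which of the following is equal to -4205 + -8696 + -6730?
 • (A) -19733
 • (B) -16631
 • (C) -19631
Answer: C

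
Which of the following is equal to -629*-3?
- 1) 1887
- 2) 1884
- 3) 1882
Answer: 1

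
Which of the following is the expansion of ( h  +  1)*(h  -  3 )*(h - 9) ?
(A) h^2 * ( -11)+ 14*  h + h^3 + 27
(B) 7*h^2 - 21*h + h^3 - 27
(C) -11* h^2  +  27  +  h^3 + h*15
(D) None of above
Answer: C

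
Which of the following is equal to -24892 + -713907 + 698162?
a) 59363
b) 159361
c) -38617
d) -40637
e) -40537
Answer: d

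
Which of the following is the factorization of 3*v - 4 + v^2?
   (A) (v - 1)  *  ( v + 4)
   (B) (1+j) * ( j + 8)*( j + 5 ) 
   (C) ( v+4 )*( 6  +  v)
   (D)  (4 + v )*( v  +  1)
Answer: A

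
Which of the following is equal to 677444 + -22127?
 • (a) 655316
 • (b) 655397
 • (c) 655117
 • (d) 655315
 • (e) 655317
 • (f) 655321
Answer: e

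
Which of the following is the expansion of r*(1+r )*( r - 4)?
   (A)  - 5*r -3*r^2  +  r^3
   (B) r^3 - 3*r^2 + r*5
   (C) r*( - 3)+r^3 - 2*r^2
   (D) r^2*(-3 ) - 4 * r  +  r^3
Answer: D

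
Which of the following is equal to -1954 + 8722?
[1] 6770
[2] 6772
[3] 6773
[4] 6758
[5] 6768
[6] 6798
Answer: 5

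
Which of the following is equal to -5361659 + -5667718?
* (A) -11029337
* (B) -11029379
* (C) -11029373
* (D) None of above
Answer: D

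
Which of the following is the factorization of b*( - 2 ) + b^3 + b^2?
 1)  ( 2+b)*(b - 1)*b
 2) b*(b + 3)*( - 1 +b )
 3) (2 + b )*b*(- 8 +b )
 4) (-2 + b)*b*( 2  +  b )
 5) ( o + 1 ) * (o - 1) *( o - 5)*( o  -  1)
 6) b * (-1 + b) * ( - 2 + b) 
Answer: 1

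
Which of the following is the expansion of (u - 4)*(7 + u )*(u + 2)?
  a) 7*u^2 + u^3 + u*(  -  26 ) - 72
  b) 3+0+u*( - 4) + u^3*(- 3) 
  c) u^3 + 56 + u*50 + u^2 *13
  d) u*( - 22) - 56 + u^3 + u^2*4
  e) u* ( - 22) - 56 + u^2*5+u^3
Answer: e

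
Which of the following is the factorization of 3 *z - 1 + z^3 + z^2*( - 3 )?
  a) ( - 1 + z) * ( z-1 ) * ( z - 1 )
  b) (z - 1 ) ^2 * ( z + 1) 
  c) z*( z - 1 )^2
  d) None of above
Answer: a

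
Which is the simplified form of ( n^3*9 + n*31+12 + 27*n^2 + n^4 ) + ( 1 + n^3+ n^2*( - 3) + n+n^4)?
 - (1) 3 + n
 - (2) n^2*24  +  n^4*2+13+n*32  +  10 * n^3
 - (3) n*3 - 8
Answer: 2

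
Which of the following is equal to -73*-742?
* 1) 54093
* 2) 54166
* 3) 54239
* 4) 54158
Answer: 2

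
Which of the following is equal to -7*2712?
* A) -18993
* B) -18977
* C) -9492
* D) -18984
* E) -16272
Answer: D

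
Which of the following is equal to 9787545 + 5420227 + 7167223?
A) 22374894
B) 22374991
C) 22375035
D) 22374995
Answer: D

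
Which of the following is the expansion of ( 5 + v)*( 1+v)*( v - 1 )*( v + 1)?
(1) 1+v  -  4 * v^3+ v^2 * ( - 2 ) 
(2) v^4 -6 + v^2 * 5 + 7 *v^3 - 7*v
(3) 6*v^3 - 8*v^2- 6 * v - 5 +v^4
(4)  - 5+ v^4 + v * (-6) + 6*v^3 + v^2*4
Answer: 4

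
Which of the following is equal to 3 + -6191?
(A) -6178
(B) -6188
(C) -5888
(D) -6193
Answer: B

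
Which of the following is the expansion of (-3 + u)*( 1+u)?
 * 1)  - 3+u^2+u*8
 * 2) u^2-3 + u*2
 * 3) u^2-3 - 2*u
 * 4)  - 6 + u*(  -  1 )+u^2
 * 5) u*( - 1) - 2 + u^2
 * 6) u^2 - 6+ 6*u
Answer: 3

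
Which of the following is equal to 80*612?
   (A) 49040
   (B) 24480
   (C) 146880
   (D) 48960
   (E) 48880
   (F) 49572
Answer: D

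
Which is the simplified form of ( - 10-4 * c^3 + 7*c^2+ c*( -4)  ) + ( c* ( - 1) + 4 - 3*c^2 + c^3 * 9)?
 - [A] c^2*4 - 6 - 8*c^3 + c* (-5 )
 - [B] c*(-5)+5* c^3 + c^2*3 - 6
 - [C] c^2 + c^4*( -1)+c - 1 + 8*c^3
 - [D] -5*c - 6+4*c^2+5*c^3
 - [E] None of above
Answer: D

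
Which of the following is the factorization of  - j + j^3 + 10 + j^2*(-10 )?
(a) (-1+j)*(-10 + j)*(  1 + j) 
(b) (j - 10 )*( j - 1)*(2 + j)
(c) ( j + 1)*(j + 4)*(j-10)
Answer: a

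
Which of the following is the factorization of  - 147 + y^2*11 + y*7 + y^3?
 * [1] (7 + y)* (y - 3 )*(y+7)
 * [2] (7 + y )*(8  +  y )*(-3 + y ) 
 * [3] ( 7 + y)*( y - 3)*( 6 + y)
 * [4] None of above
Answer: 1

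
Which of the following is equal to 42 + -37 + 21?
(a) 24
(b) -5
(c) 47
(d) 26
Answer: d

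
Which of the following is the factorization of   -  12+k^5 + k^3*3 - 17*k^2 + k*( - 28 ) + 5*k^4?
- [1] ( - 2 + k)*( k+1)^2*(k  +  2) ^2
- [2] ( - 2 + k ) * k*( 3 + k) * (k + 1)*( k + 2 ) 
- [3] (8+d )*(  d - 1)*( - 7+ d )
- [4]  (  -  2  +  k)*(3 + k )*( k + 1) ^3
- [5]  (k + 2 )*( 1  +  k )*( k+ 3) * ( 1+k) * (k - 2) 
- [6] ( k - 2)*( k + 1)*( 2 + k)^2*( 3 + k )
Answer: 5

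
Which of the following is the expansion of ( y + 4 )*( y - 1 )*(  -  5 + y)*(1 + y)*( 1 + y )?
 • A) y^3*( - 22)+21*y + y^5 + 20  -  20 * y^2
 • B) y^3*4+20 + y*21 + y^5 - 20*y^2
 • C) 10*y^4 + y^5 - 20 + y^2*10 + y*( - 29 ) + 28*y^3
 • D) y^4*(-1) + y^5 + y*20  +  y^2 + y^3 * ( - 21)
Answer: A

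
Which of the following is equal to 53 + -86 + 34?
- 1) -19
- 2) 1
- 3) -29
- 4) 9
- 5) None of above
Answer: 2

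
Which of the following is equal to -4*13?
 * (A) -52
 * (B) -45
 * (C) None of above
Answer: A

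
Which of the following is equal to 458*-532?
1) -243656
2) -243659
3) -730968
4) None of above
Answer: 1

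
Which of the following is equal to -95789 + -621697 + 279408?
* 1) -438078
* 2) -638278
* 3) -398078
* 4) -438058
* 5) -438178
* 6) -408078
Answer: 1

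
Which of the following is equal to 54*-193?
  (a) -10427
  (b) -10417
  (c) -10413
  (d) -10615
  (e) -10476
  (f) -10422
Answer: f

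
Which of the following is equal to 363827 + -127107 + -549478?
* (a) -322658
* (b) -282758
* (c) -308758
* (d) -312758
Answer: d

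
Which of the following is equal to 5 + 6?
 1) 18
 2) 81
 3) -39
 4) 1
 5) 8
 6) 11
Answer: 6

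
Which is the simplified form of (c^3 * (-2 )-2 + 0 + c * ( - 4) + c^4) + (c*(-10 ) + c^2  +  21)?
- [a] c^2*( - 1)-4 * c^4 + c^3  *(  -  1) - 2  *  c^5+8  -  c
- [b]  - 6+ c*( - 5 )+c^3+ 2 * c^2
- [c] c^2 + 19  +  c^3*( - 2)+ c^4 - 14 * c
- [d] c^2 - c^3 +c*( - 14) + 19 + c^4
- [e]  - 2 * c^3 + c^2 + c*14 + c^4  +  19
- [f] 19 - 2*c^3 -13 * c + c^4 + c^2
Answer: c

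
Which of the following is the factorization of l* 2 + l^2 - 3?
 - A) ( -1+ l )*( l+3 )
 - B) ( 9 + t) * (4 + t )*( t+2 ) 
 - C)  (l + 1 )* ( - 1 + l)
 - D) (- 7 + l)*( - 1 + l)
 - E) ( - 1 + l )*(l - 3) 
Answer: A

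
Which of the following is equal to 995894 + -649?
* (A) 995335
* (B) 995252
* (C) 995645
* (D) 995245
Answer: D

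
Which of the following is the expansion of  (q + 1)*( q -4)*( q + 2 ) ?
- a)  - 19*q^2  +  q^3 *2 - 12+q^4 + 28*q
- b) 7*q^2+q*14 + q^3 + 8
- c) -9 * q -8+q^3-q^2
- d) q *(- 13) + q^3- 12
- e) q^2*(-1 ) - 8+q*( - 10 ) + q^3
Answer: e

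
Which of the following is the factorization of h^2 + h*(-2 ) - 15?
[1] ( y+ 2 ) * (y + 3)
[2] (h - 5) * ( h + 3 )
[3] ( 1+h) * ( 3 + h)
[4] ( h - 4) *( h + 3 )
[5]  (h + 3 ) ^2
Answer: 2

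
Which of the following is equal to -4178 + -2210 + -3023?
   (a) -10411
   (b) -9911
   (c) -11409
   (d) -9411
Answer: d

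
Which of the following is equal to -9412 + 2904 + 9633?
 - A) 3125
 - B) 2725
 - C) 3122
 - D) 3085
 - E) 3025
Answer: A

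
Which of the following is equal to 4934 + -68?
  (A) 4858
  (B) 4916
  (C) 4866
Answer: C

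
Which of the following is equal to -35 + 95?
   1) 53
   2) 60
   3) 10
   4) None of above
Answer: 2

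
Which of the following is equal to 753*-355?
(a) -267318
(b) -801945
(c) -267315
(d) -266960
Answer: c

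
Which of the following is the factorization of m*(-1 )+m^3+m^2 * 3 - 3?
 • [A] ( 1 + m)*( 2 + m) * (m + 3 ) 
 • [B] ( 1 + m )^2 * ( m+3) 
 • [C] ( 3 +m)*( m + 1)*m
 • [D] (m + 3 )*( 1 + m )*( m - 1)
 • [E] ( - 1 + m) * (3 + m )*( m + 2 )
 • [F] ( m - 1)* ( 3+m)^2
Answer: D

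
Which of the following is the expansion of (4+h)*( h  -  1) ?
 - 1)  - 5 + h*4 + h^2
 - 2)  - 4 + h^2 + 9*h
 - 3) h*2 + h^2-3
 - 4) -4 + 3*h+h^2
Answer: 4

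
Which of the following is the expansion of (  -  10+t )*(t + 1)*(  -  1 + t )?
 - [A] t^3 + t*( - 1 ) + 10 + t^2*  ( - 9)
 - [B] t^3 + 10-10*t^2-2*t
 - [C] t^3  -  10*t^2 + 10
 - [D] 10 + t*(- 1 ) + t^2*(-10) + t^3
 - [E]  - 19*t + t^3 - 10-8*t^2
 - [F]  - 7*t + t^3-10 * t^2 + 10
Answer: D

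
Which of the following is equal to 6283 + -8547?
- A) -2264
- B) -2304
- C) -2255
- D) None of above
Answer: A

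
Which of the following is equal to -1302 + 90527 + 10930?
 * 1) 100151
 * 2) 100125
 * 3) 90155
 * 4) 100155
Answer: 4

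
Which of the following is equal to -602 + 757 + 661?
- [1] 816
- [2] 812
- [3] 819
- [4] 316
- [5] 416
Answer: 1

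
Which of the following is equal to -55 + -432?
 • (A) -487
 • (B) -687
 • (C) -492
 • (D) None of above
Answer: A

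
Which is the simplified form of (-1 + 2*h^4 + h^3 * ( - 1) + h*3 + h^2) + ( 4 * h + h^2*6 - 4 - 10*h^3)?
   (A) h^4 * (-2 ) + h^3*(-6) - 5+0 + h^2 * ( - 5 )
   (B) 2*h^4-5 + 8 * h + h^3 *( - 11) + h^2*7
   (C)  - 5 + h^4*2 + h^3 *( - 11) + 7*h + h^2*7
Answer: C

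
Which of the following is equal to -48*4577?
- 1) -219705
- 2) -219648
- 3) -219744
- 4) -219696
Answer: 4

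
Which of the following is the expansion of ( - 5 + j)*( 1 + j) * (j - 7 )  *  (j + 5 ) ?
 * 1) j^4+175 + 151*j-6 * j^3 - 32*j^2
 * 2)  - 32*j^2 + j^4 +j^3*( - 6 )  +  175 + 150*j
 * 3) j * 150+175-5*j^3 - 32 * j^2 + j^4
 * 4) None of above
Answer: 2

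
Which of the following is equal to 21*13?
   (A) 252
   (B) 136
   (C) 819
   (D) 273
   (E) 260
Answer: D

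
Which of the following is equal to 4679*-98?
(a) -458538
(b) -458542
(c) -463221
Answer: b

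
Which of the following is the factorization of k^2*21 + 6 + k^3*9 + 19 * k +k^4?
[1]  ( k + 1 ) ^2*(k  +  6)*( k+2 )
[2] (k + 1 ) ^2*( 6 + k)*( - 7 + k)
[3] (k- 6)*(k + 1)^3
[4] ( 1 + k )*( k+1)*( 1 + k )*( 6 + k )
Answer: 4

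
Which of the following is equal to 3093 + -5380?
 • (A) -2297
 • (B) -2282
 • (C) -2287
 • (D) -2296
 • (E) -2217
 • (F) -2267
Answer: C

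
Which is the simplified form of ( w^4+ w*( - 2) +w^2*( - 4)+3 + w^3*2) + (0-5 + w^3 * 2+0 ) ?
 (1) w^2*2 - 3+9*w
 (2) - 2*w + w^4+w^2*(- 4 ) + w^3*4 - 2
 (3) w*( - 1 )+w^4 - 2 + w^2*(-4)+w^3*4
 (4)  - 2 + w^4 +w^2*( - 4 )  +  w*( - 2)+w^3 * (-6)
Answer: 2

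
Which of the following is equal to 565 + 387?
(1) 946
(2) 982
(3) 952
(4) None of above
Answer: 3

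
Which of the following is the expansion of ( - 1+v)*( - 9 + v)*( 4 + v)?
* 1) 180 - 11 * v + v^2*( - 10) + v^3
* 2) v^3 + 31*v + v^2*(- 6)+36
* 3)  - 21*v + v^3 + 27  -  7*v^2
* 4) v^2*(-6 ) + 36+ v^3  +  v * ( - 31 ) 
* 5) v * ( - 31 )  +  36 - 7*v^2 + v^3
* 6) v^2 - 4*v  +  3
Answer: 4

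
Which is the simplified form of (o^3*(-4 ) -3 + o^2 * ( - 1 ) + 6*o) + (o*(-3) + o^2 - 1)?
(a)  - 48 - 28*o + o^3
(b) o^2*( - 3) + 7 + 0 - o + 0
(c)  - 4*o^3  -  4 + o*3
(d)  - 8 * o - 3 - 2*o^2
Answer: c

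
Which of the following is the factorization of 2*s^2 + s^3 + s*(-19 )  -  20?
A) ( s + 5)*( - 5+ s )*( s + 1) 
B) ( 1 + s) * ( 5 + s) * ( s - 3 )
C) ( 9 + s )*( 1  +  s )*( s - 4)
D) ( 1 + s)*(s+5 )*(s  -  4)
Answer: D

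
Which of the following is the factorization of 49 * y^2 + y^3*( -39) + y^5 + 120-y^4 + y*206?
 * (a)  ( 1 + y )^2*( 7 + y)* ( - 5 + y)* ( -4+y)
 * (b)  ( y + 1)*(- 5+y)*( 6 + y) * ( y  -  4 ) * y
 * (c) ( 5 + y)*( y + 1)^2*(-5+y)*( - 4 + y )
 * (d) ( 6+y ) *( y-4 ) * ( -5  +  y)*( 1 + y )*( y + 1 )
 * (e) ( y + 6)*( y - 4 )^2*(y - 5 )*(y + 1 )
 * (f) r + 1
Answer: d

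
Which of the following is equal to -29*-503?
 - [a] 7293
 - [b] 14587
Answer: b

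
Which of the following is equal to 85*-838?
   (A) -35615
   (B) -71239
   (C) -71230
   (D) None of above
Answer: C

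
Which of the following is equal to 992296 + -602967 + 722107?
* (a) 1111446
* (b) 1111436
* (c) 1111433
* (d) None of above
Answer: b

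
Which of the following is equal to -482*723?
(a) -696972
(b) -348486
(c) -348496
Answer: b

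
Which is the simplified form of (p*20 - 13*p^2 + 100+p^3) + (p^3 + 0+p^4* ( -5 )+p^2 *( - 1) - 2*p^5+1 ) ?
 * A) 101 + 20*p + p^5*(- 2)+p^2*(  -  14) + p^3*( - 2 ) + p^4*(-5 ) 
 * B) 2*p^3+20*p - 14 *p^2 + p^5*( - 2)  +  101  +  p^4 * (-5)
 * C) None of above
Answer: B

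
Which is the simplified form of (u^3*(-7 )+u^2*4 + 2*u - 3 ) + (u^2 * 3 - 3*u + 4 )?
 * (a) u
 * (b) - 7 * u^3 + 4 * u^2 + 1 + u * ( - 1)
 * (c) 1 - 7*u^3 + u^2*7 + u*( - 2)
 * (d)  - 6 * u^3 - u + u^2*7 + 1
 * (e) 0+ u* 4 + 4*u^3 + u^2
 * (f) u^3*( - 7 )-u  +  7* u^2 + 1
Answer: f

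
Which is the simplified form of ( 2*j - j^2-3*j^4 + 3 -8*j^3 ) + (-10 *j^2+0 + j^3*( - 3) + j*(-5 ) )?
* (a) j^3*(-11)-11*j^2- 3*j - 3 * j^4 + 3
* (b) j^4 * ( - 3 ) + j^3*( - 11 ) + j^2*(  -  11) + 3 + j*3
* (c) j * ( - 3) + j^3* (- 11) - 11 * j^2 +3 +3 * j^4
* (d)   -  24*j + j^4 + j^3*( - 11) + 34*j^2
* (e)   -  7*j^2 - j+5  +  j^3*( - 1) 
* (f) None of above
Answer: a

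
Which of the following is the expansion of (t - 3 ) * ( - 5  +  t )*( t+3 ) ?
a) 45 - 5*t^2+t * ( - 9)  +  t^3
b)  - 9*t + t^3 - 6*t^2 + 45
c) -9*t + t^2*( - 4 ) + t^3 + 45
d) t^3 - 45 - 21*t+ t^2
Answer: a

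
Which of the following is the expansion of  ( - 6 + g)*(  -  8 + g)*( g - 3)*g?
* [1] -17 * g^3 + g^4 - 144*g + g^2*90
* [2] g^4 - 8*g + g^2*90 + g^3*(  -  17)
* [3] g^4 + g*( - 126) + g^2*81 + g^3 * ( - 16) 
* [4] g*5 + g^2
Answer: 1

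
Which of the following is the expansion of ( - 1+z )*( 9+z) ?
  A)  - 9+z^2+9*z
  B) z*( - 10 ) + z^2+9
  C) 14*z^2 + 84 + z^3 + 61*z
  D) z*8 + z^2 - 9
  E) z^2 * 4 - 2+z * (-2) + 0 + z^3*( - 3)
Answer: D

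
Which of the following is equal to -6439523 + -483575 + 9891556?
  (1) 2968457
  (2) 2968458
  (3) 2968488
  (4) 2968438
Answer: 2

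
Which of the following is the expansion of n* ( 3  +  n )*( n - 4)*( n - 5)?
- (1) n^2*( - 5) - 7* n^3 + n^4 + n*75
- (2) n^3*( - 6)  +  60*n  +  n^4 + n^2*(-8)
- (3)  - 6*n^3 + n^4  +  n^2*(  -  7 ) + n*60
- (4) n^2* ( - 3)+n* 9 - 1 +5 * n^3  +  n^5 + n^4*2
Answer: 3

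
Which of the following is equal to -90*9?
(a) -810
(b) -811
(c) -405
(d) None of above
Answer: a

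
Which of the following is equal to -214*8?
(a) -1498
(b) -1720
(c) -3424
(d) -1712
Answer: d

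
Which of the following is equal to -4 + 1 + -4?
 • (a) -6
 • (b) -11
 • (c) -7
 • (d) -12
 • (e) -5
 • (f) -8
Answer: c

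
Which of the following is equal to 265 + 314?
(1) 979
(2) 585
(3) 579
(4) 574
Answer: 3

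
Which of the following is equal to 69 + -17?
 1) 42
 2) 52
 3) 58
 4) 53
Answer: 2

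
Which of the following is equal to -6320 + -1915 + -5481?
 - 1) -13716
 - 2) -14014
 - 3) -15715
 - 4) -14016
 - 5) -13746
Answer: 1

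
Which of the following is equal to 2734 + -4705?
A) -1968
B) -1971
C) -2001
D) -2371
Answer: B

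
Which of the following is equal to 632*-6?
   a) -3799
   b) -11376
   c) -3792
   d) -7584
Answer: c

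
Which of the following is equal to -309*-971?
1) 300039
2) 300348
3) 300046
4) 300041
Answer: 1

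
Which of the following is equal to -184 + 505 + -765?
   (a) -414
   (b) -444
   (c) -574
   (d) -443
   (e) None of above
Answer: b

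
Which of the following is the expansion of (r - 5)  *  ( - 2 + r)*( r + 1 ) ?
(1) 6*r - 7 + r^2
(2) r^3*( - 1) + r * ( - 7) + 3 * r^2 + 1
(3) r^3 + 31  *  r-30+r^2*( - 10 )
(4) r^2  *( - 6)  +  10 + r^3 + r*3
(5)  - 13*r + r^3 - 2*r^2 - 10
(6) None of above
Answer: 4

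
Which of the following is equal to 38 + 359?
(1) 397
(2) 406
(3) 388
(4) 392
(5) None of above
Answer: 1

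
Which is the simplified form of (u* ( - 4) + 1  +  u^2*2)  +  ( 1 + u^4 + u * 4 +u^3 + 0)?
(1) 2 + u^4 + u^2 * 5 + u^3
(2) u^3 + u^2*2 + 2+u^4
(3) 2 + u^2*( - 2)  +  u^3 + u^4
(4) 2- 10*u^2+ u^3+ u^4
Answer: 2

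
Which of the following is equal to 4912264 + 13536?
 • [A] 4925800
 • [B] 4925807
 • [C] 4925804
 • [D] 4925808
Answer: A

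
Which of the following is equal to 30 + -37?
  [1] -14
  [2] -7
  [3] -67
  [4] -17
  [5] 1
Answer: 2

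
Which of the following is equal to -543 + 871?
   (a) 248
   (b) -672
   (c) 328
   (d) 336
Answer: c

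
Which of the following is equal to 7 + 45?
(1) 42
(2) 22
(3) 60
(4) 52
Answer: 4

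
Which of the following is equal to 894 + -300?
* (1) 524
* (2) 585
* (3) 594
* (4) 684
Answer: 3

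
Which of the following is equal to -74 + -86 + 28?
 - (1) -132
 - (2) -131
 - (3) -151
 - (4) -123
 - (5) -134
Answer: 1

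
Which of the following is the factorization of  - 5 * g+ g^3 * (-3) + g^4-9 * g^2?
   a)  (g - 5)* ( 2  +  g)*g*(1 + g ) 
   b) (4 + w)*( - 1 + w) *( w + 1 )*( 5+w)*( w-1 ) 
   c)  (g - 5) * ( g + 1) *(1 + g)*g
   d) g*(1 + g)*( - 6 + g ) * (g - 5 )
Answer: c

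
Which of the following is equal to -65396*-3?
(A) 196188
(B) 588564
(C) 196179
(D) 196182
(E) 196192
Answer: A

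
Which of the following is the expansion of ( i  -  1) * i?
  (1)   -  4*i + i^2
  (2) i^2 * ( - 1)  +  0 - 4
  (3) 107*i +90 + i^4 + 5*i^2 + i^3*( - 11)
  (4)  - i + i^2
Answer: 4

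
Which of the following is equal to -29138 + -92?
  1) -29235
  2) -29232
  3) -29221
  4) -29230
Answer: 4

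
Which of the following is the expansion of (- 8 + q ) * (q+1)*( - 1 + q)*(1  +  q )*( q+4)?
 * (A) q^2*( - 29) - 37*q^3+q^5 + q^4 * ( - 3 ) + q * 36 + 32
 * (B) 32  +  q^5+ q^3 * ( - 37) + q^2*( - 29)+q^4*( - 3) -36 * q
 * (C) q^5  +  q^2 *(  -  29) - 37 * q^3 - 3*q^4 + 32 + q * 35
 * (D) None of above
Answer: A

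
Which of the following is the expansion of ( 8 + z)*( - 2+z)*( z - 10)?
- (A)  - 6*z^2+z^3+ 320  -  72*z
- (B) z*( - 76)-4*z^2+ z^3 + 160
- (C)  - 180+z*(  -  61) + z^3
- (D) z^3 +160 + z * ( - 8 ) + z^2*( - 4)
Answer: B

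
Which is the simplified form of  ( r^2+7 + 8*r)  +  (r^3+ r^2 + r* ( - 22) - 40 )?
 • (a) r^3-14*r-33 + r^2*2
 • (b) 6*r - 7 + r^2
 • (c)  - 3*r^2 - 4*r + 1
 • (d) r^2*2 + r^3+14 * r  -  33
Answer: a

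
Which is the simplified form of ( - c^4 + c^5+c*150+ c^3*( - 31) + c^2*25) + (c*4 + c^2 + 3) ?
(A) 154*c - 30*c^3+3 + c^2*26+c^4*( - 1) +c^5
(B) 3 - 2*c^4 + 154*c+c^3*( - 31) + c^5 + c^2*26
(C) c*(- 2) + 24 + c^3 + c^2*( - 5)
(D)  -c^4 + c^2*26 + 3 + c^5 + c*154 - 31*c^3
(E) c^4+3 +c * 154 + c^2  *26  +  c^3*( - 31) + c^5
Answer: D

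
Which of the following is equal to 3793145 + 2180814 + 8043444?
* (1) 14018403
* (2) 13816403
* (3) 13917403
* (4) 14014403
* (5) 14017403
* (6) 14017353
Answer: 5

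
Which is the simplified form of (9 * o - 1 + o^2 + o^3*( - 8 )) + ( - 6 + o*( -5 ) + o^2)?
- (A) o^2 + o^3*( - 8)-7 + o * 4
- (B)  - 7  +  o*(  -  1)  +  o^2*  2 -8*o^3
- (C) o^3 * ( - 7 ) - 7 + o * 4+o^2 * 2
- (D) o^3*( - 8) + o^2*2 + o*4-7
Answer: D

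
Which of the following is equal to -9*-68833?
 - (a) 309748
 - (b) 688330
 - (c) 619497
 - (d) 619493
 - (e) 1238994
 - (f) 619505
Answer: c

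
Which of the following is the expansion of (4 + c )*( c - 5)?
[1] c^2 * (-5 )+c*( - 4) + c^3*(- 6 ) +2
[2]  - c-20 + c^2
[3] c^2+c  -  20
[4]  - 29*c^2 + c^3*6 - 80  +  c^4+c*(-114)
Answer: 2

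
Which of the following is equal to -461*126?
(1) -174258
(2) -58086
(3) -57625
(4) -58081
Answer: 2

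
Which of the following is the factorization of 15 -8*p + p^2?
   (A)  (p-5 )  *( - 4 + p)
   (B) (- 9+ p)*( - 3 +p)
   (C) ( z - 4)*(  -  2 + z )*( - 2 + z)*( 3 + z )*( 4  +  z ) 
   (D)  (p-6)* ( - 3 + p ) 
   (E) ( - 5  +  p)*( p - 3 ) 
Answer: E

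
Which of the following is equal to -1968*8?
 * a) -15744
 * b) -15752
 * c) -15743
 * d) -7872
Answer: a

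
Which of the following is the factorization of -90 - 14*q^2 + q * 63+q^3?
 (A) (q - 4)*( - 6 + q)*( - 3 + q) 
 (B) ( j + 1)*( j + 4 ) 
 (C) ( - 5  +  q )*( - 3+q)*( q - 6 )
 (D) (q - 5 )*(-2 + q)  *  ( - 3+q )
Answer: C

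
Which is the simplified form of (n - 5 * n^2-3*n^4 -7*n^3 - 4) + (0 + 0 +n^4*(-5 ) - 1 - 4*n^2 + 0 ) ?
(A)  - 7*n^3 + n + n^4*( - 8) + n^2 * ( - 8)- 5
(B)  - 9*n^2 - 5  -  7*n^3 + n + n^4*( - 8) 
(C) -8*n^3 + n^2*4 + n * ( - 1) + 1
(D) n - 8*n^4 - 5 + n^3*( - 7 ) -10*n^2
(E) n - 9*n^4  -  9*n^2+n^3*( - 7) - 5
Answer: B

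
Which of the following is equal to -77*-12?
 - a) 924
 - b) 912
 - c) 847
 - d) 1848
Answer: a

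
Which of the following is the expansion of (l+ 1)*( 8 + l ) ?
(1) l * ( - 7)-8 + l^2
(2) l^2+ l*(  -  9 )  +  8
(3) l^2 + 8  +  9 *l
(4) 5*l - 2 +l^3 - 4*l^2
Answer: 3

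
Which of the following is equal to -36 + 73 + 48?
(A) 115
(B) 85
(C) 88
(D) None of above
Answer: B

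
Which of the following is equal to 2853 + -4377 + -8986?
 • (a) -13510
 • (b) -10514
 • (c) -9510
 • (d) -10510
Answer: d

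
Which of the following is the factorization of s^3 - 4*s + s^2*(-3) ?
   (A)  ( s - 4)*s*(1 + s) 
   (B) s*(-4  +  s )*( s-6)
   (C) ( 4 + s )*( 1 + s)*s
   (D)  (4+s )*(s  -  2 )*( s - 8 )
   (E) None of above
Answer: A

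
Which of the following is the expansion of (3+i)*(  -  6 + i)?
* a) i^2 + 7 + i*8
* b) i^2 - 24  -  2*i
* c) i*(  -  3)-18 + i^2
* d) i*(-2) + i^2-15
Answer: c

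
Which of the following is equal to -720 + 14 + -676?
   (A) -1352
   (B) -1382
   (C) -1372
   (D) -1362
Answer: B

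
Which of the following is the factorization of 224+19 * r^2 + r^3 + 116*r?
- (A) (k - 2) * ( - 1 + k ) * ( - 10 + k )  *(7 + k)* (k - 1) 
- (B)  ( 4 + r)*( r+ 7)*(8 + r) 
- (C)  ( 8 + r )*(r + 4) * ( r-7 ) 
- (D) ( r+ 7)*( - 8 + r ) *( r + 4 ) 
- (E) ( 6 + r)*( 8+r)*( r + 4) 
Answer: B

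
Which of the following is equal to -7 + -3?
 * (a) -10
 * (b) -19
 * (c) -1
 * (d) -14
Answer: a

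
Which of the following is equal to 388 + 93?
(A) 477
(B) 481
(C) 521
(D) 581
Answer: B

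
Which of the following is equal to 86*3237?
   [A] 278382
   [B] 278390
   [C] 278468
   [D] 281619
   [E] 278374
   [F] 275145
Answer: A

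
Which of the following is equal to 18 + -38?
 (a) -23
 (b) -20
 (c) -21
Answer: b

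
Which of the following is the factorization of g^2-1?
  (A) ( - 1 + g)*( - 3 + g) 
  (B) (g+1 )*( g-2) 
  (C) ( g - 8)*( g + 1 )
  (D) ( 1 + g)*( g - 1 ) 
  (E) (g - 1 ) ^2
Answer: D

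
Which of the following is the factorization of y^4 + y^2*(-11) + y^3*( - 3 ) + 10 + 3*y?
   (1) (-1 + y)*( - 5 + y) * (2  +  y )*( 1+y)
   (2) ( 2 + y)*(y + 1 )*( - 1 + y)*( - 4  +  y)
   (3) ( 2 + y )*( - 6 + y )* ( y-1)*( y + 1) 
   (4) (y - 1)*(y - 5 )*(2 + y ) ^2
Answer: 1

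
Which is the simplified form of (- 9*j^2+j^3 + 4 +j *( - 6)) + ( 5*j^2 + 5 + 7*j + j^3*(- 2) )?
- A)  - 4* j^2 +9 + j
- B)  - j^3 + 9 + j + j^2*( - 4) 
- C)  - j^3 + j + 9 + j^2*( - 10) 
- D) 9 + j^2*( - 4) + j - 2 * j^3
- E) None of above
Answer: B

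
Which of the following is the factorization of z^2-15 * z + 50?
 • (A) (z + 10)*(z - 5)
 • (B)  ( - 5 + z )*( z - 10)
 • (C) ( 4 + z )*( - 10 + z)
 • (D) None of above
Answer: B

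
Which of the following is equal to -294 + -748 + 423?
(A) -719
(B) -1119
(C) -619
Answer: C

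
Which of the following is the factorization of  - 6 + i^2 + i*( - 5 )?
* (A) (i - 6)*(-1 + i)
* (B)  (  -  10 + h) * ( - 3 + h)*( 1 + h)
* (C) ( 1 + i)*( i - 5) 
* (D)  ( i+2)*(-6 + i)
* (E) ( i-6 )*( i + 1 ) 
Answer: E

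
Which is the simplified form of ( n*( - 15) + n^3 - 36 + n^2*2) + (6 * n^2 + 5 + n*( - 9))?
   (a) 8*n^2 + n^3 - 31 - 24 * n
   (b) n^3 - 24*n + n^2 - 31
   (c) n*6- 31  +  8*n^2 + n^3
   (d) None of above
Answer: a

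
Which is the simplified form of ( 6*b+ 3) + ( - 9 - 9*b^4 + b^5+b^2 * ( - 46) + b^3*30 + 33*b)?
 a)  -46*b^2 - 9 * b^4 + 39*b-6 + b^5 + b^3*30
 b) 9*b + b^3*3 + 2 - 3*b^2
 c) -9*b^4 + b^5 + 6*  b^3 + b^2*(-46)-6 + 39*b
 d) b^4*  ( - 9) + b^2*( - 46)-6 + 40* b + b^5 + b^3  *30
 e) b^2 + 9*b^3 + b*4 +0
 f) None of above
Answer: a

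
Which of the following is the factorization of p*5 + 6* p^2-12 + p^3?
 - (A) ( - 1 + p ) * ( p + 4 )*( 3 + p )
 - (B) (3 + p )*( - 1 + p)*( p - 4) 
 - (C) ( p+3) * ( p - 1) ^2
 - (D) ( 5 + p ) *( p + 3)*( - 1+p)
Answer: A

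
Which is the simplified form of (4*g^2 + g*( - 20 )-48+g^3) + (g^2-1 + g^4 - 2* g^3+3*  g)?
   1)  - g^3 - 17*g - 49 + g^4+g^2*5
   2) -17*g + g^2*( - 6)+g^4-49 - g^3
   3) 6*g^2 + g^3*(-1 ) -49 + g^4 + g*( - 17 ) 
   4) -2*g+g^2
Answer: 1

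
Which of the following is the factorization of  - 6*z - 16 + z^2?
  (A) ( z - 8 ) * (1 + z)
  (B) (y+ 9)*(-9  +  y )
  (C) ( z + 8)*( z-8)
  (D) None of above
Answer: D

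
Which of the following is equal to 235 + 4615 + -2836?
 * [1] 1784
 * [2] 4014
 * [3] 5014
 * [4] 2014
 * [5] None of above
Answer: 4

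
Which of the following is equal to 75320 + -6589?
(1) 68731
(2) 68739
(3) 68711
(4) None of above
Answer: 1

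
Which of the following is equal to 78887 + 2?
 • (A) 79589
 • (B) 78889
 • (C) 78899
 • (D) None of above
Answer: B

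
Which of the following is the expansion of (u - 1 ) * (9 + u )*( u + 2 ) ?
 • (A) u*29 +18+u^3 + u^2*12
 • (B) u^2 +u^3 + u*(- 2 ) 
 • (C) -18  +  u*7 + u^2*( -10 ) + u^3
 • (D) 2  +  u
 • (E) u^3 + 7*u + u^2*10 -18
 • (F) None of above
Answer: E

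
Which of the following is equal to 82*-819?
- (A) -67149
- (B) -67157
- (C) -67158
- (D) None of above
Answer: C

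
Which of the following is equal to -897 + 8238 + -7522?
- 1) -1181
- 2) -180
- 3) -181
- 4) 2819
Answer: 3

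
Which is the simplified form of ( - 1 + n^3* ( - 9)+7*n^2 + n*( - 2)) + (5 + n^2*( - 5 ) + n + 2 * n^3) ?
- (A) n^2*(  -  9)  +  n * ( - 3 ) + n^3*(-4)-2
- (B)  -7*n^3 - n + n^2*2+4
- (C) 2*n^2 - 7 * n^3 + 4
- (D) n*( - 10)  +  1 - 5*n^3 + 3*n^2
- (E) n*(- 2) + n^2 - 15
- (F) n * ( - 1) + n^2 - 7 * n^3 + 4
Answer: B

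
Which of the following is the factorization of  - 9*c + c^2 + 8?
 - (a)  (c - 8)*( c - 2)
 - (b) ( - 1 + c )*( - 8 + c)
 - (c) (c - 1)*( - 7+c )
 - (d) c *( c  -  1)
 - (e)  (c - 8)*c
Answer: b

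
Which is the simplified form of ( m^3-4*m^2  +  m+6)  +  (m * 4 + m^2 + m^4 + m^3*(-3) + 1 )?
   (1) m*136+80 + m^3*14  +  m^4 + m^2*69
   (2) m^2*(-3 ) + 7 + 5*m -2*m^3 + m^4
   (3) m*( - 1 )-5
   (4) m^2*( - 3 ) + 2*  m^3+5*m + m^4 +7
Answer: 2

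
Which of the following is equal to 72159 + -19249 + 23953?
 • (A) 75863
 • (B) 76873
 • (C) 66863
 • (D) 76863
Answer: D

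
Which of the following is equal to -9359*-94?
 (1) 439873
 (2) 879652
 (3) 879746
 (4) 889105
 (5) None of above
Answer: 3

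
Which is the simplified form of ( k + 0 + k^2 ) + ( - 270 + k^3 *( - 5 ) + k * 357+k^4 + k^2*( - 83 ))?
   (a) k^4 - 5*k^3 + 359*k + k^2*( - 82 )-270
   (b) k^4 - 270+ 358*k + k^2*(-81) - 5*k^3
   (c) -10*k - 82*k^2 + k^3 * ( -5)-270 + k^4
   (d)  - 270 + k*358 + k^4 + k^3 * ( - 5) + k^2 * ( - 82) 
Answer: d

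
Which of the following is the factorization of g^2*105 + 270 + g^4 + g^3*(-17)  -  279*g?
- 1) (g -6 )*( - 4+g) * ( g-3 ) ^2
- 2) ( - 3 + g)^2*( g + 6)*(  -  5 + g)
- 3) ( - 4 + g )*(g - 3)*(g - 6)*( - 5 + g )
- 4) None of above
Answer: 4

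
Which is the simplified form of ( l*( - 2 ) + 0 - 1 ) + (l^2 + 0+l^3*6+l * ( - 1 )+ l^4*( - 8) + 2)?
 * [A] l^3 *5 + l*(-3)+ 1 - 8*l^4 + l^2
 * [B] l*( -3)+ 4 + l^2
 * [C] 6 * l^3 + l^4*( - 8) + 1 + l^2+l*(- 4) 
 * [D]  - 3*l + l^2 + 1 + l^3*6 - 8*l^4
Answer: D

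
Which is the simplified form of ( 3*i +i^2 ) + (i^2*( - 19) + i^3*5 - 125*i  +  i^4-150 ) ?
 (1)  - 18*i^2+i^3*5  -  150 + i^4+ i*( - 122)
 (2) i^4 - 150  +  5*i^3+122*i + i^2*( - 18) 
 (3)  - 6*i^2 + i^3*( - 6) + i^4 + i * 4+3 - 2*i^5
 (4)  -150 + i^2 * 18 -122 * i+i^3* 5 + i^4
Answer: 1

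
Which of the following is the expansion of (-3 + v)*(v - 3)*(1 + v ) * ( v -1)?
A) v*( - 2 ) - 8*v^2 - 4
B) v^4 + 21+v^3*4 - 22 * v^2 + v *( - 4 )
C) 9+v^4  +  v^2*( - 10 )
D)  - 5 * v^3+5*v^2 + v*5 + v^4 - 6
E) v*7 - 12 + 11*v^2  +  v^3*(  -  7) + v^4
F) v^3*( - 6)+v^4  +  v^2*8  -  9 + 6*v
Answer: F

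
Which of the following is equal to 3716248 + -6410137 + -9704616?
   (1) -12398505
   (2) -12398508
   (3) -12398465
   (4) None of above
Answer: 1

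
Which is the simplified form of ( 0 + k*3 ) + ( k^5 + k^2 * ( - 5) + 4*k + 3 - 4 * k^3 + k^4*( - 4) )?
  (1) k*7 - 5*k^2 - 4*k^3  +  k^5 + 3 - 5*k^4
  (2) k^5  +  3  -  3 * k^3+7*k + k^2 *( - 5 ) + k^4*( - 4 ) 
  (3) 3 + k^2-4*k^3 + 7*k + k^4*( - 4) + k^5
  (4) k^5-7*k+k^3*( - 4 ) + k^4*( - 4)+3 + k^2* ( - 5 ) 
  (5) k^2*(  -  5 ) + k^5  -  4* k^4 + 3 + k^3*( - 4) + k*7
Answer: 5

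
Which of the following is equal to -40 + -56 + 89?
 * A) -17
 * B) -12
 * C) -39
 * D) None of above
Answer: D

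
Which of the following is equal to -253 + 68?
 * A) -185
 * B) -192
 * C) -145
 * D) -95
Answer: A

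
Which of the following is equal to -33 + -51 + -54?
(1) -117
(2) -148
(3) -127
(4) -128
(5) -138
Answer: 5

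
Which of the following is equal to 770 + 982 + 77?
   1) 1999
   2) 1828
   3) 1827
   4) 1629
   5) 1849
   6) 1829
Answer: 6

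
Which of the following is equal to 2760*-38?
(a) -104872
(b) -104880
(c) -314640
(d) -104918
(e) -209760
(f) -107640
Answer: b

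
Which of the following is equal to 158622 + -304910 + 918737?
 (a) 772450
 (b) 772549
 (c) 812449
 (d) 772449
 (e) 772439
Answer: d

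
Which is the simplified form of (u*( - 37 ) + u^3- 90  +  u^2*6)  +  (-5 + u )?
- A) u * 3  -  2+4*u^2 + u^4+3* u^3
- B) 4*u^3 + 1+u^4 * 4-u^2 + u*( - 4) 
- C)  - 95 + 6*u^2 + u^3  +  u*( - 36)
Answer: C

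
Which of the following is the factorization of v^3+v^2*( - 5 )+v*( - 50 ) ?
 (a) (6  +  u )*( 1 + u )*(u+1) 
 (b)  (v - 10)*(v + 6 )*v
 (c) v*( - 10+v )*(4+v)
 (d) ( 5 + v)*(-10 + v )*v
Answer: d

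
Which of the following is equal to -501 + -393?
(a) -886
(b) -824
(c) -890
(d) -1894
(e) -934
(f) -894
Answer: f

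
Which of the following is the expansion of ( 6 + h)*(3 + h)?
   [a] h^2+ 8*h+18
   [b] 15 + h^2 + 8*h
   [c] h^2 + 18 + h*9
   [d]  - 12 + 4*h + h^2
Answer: c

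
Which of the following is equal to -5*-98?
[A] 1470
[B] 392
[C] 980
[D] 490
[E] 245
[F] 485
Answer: D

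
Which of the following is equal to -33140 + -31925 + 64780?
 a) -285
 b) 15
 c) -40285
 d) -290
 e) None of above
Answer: a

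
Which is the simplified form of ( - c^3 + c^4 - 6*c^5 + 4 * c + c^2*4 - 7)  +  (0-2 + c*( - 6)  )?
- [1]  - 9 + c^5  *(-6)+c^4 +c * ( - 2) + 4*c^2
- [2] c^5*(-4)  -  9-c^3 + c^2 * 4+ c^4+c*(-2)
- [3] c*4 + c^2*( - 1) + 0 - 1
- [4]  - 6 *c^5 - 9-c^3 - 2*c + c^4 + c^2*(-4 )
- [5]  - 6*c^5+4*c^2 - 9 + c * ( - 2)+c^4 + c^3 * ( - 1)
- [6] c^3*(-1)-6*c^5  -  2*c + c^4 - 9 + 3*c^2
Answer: 5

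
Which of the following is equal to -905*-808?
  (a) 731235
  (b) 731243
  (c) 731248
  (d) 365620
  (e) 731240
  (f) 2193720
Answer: e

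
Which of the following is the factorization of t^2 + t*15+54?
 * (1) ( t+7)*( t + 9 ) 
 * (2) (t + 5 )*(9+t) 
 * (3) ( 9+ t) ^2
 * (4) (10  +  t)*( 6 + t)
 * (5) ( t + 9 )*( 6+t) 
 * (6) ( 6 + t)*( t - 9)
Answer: 5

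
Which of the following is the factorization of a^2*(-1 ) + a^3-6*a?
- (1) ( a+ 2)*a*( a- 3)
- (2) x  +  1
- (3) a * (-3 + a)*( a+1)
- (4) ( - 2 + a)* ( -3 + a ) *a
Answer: 1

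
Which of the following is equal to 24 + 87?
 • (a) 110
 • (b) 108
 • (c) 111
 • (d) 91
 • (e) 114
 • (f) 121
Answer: c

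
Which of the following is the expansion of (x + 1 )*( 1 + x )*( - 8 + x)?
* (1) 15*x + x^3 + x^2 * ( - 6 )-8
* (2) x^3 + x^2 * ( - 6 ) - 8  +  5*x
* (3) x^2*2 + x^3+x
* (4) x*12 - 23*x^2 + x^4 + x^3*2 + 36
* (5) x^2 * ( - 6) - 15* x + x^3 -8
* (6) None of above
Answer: 5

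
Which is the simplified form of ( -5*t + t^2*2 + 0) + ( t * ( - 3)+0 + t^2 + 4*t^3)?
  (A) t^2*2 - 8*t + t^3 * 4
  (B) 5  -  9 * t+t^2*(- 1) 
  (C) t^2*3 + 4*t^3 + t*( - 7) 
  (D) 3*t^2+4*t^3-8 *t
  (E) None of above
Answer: D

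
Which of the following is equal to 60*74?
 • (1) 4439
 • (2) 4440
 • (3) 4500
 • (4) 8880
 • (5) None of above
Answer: 2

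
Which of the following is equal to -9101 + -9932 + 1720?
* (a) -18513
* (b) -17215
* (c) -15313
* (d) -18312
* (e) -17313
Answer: e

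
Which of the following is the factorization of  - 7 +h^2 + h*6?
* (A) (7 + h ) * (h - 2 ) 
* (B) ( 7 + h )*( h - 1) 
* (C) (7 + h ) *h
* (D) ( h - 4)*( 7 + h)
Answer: B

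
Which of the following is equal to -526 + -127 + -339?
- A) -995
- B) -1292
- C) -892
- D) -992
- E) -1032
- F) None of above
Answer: D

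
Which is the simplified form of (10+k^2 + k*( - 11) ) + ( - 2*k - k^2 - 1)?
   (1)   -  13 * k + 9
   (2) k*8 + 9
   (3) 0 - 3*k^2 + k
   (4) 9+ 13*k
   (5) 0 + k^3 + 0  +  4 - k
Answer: 1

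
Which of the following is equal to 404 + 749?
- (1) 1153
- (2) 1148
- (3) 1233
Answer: 1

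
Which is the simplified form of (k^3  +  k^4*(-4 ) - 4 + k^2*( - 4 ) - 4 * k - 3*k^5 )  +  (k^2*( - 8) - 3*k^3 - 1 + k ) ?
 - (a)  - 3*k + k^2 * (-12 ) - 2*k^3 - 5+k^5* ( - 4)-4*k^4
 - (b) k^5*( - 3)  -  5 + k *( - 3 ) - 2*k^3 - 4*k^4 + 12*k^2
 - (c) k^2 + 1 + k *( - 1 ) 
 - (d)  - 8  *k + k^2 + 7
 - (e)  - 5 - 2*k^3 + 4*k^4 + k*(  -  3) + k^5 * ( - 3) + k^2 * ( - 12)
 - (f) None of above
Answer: f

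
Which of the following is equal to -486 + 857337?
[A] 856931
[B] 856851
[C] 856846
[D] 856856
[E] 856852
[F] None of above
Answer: B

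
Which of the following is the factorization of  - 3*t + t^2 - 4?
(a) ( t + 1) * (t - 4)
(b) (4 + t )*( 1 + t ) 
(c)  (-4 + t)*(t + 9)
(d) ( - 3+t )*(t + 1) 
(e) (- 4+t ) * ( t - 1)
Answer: a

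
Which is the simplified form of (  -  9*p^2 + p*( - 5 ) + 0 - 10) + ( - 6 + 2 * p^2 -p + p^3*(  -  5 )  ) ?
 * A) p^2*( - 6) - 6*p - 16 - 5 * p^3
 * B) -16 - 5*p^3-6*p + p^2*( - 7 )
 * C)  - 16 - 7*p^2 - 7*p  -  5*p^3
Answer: B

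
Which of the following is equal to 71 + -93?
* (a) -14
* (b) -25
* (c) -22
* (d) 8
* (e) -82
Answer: c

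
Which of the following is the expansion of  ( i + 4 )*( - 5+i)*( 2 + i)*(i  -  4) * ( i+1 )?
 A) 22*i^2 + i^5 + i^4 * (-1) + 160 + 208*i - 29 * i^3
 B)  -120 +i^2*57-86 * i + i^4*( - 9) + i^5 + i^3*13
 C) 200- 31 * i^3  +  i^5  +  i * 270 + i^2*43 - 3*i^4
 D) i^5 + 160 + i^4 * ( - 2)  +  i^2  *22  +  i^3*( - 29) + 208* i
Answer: D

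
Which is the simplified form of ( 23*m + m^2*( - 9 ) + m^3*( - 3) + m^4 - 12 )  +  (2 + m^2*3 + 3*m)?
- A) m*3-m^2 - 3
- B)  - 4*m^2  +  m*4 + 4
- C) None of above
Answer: C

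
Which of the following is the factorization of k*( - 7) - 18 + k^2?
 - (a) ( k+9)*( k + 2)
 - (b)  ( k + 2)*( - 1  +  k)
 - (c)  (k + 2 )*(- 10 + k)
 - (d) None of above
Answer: d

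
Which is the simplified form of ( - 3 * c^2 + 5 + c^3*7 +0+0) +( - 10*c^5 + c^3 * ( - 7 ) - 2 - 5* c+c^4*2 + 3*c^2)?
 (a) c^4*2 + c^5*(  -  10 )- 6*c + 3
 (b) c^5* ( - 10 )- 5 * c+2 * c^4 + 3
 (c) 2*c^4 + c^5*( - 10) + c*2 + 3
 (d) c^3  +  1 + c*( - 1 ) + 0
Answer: b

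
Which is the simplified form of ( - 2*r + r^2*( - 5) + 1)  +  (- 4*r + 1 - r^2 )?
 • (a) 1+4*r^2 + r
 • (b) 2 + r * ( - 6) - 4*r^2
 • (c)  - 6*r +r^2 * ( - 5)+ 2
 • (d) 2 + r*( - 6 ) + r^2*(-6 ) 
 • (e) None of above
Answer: d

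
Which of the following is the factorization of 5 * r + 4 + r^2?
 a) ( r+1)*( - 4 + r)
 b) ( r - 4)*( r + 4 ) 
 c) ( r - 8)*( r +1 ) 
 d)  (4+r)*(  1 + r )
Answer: d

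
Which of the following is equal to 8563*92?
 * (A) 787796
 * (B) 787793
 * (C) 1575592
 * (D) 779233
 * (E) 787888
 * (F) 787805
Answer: A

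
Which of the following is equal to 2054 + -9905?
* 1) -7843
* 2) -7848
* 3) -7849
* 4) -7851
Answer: 4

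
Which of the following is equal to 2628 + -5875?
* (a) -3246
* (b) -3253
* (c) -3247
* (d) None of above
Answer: c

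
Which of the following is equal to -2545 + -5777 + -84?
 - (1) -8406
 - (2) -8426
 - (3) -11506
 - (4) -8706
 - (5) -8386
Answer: 1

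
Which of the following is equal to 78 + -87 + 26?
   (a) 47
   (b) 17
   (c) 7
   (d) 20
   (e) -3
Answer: b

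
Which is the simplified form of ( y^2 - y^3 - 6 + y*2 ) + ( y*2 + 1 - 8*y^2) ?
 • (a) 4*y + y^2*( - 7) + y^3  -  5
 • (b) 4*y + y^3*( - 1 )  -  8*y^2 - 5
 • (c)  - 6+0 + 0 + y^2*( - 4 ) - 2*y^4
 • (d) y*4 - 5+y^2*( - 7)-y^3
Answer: d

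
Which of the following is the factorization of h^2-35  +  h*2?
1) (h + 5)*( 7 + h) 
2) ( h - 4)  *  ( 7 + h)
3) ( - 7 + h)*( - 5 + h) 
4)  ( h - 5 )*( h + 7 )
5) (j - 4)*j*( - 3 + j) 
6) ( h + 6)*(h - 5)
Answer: 4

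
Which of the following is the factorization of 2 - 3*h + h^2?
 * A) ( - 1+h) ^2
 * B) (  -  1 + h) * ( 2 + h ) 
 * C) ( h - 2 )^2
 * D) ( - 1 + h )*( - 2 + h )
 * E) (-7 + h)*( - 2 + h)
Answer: D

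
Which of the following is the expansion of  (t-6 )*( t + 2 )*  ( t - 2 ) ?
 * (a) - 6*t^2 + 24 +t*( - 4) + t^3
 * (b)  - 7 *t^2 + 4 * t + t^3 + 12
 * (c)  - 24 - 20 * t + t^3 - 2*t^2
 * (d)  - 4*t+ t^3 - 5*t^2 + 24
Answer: a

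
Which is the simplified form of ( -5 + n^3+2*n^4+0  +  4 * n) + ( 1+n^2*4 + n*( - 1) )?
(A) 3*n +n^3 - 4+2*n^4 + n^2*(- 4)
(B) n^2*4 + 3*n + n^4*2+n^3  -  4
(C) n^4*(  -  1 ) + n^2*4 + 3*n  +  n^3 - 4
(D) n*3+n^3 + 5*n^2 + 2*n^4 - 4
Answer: B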